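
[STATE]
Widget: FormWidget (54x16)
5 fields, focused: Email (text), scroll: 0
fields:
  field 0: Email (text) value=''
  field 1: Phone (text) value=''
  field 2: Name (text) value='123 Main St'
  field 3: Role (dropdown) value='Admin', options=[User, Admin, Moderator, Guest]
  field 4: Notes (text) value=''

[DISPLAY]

> Email:      [                                      ]
  Phone:      [                                      ]
  Name:       [123 Main St                           ]
  Role:       [Admin                                ▼]
  Notes:      [                                      ]
                                                      
                                                      
                                                      
                                                      
                                                      
                                                      
                                                      
                                                      
                                                      
                                                      
                                                      


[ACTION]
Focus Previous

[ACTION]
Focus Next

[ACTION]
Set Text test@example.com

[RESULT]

> Email:      [test@example.com                      ]
  Phone:      [                                      ]
  Name:       [123 Main St                           ]
  Role:       [Admin                                ▼]
  Notes:      [                                      ]
                                                      
                                                      
                                                      
                                                      
                                                      
                                                      
                                                      
                                                      
                                                      
                                                      
                                                      


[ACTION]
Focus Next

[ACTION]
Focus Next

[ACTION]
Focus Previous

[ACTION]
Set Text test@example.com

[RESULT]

  Email:      [test@example.com                      ]
> Phone:      [test@example.com                      ]
  Name:       [123 Main St                           ]
  Role:       [Admin                                ▼]
  Notes:      [                                      ]
                                                      
                                                      
                                                      
                                                      
                                                      
                                                      
                                                      
                                                      
                                                      
                                                      
                                                      


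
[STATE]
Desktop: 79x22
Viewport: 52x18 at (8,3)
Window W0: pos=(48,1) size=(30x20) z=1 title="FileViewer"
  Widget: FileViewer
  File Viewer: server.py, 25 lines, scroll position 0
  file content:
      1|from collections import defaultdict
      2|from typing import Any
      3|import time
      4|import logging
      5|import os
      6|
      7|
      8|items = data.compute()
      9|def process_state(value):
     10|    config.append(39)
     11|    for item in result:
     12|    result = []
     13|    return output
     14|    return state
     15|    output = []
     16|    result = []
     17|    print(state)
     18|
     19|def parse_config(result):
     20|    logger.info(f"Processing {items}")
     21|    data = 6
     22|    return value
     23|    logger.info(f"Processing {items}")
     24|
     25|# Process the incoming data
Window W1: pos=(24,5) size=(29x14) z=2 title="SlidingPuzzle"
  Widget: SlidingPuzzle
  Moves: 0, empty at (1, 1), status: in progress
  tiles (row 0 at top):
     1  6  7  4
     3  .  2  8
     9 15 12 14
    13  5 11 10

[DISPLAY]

                                        ┠───────────
                                        ┃from collec
                ┏━━━━━━━━━━━━━━━━━━━━━━━━━━━┓ typing
                ┃ SlidingPuzzle             ┃rt time
                ┠───────────────────────────┨rt logg
                ┃┌────┬────┬────┬────┐      ┃rt os  
                ┃│  1 │  6 │  7 │  4 │      ┃       
                ┃├────┼────┼────┼────┤      ┃       
                ┃│  3 │    │  2 │  8 │      ┃s = dat
                ┃├────┼────┼────┼────┤      ┃process
                ┃│  9 │ 15 │ 12 │ 14 │      ┃config.
                ┃├────┼────┼────┼────┤      ┃for ite
                ┃│ 13 │  5 │ 11 │ 10 │      ┃result 
                ┃└────┴────┴────┴────┘      ┃return 
                ┃Moves: 0                   ┃return 
                ┗━━━━━━━━━━━━━━━━━━━━━━━━━━━┛output 
                                        ┃    result 
                                        ┗━━━━━━━━━━━


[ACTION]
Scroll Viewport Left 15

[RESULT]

                                                ┠───
                                                ┃fro
                        ┏━━━━━━━━━━━━━━━━━━━━━━━━━━━
                        ┃ SlidingPuzzle             
                        ┠───────────────────────────
                        ┃┌────┬────┬────┬────┐      
                        ┃│  1 │  6 │  7 │  4 │      
                        ┃├────┼────┼────┼────┤      
                        ┃│  3 │    │  2 │  8 │      
                        ┃├────┼────┼────┼────┤      
                        ┃│  9 │ 15 │ 12 │ 14 │      
                        ┃├────┼────┼────┼────┤      
                        ┃│ 13 │  5 │ 11 │ 10 │      
                        ┃└────┴────┴────┴────┘      
                        ┃Moves: 0                   
                        ┗━━━━━━━━━━━━━━━━━━━━━━━━━━━
                                                ┃   
                                                ┗━━━


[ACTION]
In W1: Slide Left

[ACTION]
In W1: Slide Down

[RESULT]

                                                ┠───
                                                ┃fro
                        ┏━━━━━━━━━━━━━━━━━━━━━━━━━━━
                        ┃ SlidingPuzzle             
                        ┠───────────────────────────
                        ┃┌────┬────┬────┬────┐      
                        ┃│  1 │  6 │    │  4 │      
                        ┃├────┼────┼────┼────┤      
                        ┃│  3 │  2 │  7 │  8 │      
                        ┃├────┼────┼────┼────┤      
                        ┃│  9 │ 15 │ 12 │ 14 │      
                        ┃├────┼────┼────┼────┤      
                        ┃│ 13 │  5 │ 11 │ 10 │      
                        ┃└────┴────┴────┴────┘      
                        ┃Moves: 2                   
                        ┗━━━━━━━━━━━━━━━━━━━━━━━━━━━
                                                ┃   
                                                ┗━━━


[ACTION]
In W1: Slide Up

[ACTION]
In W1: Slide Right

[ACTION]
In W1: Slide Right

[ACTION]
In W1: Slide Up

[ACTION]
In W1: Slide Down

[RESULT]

                                                ┠───
                                                ┃fro
                        ┏━━━━━━━━━━━━━━━━━━━━━━━━━━━
                        ┃ SlidingPuzzle             
                        ┠───────────────────────────
                        ┃┌────┬────┬────┬────┐      
                        ┃│  1 │  6 │  7 │  4 │      
                        ┃├────┼────┼────┼────┤      
                        ┃│    │  3 │  2 │  8 │      
                        ┃├────┼────┼────┼────┤      
                        ┃│  9 │ 15 │ 12 │ 14 │      
                        ┃├────┼────┼────┼────┤      
                        ┃│ 13 │  5 │ 11 │ 10 │      
                        ┃└────┴────┴────┴────┘      
                        ┃Moves: 7                   
                        ┗━━━━━━━━━━━━━━━━━━━━━━━━━━━
                                                ┃   
                                                ┗━━━


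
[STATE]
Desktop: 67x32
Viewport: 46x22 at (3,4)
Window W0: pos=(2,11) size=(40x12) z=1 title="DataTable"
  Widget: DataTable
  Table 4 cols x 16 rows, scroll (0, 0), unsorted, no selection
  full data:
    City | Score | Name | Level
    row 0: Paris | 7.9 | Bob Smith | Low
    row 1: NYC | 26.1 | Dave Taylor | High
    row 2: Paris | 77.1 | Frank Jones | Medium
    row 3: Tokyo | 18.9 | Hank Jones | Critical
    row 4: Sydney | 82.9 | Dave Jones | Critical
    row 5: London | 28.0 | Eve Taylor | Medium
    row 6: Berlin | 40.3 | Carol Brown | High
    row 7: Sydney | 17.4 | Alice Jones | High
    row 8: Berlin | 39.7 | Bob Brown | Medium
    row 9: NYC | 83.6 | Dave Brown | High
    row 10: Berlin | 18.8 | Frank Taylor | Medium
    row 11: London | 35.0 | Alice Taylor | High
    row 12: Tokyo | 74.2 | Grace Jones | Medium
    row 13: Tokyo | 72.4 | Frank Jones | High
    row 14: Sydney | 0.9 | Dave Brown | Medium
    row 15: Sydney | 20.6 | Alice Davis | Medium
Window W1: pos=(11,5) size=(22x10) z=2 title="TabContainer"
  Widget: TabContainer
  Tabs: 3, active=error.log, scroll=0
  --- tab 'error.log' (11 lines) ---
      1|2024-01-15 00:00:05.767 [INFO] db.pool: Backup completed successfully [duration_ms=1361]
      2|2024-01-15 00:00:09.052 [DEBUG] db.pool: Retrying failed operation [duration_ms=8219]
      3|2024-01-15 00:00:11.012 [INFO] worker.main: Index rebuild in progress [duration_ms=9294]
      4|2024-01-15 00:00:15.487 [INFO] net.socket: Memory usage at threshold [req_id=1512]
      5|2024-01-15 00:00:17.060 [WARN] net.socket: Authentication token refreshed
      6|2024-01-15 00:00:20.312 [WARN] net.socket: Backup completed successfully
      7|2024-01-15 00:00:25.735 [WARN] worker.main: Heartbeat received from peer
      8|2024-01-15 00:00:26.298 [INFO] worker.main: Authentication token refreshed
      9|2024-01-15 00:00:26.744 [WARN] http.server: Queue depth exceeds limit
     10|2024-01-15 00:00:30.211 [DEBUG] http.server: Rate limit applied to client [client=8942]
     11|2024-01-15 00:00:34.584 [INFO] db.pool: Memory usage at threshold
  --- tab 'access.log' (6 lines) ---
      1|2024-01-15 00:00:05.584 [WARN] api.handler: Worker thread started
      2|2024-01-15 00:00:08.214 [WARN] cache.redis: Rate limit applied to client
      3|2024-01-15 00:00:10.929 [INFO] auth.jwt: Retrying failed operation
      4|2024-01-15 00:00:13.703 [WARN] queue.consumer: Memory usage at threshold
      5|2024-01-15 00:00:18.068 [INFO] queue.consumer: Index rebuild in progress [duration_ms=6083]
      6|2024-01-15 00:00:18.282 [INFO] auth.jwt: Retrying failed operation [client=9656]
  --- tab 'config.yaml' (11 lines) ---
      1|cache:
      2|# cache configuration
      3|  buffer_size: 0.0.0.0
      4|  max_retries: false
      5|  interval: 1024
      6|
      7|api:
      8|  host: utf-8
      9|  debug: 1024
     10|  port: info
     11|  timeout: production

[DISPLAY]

                                              
        ┏━━━━━━━━━━━━━━━━━━━━┓                
        ┃ TabContainer       ┃                
        ┠────────────────────┨                
        ┃[error.log]│ access.┃                
        ┃────────────────────┃                
        ┃2024-01-15 00:00:05.┃                
━━━━━━━━┃2024-01-15 00:00:09.┃━━━━━━━━┓       
 DataTab┃2024-01-15 00:00:11.┃        ┃       
────────┃2024-01-15 00:00:15.┃────────┨       
City  │S┗━━━━━━━━━━━━━━━━━━━━┛l       ┃       
──────┼─────┼────────────┼────────    ┃       
Paris │7.9  │Bob Smith   │Low         ┃       
NYC   │26.1 │Dave Taylor │High        ┃       
Paris │77.1 │Frank Jones │Medium      ┃       
Tokyo │18.9 │Hank Jones  │Critical    ┃       
Sydney│82.9 │Dave Jones  │Critical    ┃       
London│28.0 │Eve Taylor  │Medium      ┃       
━━━━━━━━━━━━━━━━━━━━━━━━━━━━━━━━━━━━━━┛       
                                              
                                              
                                              


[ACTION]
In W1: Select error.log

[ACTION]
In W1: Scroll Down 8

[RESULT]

                                              
        ┏━━━━━━━━━━━━━━━━━━━━┓                
        ┃ TabContainer       ┃                
        ┠────────────────────┨                
        ┃[error.log]│ access.┃                
        ┃────────────────────┃                
        ┃2024-01-15 00:00:26.┃                
━━━━━━━━┃2024-01-15 00:00:30.┃━━━━━━━━┓       
 DataTab┃2024-01-15 00:00:34.┃        ┃       
────────┃                    ┃────────┨       
City  │S┗━━━━━━━━━━━━━━━━━━━━┛l       ┃       
──────┼─────┼────────────┼────────    ┃       
Paris │7.9  │Bob Smith   │Low         ┃       
NYC   │26.1 │Dave Taylor │High        ┃       
Paris │77.1 │Frank Jones │Medium      ┃       
Tokyo │18.9 │Hank Jones  │Critical    ┃       
Sydney│82.9 │Dave Jones  │Critical    ┃       
London│28.0 │Eve Taylor  │Medium      ┃       
━━━━━━━━━━━━━━━━━━━━━━━━━━━━━━━━━━━━━━┛       
                                              
                                              
                                              


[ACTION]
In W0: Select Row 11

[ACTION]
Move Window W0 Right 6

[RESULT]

                                              
        ┏━━━━━━━━━━━━━━━━━━━━┓                
        ┃ TabContainer       ┃                
        ┠────────────────────┨                
        ┃[error.log]│ access.┃                
        ┃────────────────────┃                
        ┃2024-01-15 00:00:26.┃                
     ┏━━┃2024-01-15 00:00:30.┃━━━━━━━━━━━━━━┓ 
     ┃ D┃2024-01-15 00:00:34.┃              ┃ 
     ┠──┃                    ┃──────────────┨ 
     ┃Ci┗━━━━━━━━━━━━━━━━━━━━┛ │Level       ┃ 
     ┃──────┼─────┼────────────┼────────    ┃ 
     ┃Paris │7.9  │Bob Smith   │Low         ┃ 
     ┃NYC   │26.1 │Dave Taylor │High        ┃ 
     ┃Paris │77.1 │Frank Jones │Medium      ┃ 
     ┃Tokyo │18.9 │Hank Jones  │Critical    ┃ 
     ┃Sydney│82.9 │Dave Jones  │Critical    ┃ 
     ┃London│28.0 │Eve Taylor  │Medium      ┃ 
     ┗━━━━━━━━━━━━━━━━━━━━━━━━━━━━━━━━━━━━━━┛ 
                                              
                                              
                                              


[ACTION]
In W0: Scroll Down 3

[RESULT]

                                              
        ┏━━━━━━━━━━━━━━━━━━━━┓                
        ┃ TabContainer       ┃                
        ┠────────────────────┨                
        ┃[error.log]│ access.┃                
        ┃────────────────────┃                
        ┃2024-01-15 00:00:26.┃                
     ┏━━┃2024-01-15 00:00:30.┃━━━━━━━━━━━━━━┓ 
     ┃ D┃2024-01-15 00:00:34.┃              ┃ 
     ┠──┃                    ┃──────────────┨ 
     ┃Ci┗━━━━━━━━━━━━━━━━━━━━┛ │Level       ┃ 
     ┃──────┼─────┼────────────┼────────    ┃ 
     ┃Tokyo │18.9 │Hank Jones  │Critical    ┃ 
     ┃Sydney│82.9 │Dave Jones  │Critical    ┃ 
     ┃London│28.0 │Eve Taylor  │Medium      ┃ 
     ┃Berlin│40.3 │Carol Brown │High        ┃ 
     ┃Sydney│17.4 │Alice Jones │High        ┃ 
     ┃Berlin│39.7 │Bob Brown   │Medium      ┃ 
     ┗━━━━━━━━━━━━━━━━━━━━━━━━━━━━━━━━━━━━━━┛ 
                                              
                                              
                                              


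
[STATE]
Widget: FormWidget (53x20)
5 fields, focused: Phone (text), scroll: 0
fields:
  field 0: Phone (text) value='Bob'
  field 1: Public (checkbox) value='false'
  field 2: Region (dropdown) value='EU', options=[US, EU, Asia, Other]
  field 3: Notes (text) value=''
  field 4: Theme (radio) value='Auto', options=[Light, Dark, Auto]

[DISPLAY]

> Phone:      [Bob                                  ]
  Public:     [ ]                                    
  Region:     [EU                                  ▼]
  Notes:      [                                     ]
  Theme:      ( ) Light  ( ) Dark  (●) Auto          
                                                     
                                                     
                                                     
                                                     
                                                     
                                                     
                                                     
                                                     
                                                     
                                                     
                                                     
                                                     
                                                     
                                                     
                                                     


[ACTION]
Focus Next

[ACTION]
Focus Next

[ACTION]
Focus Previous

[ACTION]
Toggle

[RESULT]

  Phone:      [Bob                                  ]
> Public:     [x]                                    
  Region:     [EU                                  ▼]
  Notes:      [                                     ]
  Theme:      ( ) Light  ( ) Dark  (●) Auto          
                                                     
                                                     
                                                     
                                                     
                                                     
                                                     
                                                     
                                                     
                                                     
                                                     
                                                     
                                                     
                                                     
                                                     
                                                     


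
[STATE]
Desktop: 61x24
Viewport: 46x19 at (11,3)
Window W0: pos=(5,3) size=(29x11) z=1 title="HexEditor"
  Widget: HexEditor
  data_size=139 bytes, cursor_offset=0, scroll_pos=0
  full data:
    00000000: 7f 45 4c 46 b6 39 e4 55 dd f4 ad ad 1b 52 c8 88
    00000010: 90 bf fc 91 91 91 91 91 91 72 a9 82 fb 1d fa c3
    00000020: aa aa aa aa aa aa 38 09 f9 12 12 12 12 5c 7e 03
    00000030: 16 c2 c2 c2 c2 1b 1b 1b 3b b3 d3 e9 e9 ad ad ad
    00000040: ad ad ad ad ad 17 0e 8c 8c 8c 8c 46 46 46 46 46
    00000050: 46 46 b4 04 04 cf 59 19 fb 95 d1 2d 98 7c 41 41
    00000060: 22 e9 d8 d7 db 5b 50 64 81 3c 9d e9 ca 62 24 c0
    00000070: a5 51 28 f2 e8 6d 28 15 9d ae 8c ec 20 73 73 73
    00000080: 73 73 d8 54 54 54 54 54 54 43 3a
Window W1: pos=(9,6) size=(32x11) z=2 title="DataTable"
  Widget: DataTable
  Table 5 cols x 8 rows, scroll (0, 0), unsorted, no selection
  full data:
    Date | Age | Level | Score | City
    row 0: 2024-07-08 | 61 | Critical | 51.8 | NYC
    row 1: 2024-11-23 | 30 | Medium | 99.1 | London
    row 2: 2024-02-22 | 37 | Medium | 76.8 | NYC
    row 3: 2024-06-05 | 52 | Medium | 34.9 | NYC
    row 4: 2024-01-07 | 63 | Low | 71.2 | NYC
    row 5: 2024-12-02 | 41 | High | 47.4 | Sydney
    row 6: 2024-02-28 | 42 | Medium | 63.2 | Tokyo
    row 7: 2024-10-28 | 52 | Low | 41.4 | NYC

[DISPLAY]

━━━━━━━━━━━━━━━━━━━━━━┓                       
ditor                 ┃                       
──────────────────────┨                       
━━━━━━━━━━━━━━━━━━━━━━━━━━━━━┓                
DataTable                    ┃                
─────────────────────────────┨                
ate      │Age│Level   │Score│┃                
─────────┼───┼────────┼─────┼┃                
024-07-08│61 │Critical│51.8 │┃                
024-11-23│30 │Medium  │99.1 │┃                
024-02-22│37 │Medium  │76.8 │┃                
024-06-05│52 │Medium  │34.9 │┃                
024-01-07│63 │Low     │71.2 │┃                
━━━━━━━━━━━━━━━━━━━━━━━━━━━━━┛                
                                              
                                              
                                              
                                              
                                              


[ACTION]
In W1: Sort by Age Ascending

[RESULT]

━━━━━━━━━━━━━━━━━━━━━━┓                       
ditor                 ┃                       
──────────────────────┨                       
━━━━━━━━━━━━━━━━━━━━━━━━━━━━━┓                
DataTable                    ┃                
─────────────────────────────┨                
ate      │Ag▲│Level   │Score│┃                
─────────┼───┼────────┼─────┼┃                
024-11-23│30 │Medium  │99.1 │┃                
024-02-22│37 │Medium  │76.8 │┃                
024-12-02│41 │High    │47.4 │┃                
024-02-28│42 │Medium  │63.2 │┃                
024-06-05│52 │Medium  │34.9 │┃                
━━━━━━━━━━━━━━━━━━━━━━━━━━━━━┛                
                                              
                                              
                                              
                                              
                                              


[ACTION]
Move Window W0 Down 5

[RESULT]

                                              
                                              
                                              
━━━━━━━━━━━━━━━━━━━━━━━━━━━━━┓                
DataTable                    ┃                
─────────────────────────────┨                
ate      │Ag▲│Level   │Score│┃                
─────────┼───┼────────┼─────┼┃                
024-11-23│30 │Medium  │99.1 │┃                
024-02-22│37 │Medium  │76.8 │┃                
024-12-02│41 │High    │47.4 │┃                
024-02-28│42 │Medium  │63.2 │┃                
024-06-05│52 │Medium  │34.9 │┃                
━━━━━━━━━━━━━━━━━━━━━━━━━━━━━┛                
060  22 e9 d8 d7 db 5b┃                       
━━━━━━━━━━━━━━━━━━━━━━┛                       
                                              
                                              
                                              


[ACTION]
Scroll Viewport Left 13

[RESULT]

                                              
                                              
                                              
         ┏━━━━━━━━━━━━━━━━━━━━━━━━━━━━━━┓     
         ┃ DataTable                    ┃     
     ┏━━━┠──────────────────────────────┨     
     ┃ He┃Date      │Ag▲│Level   │Score│┃     
     ┠───┃──────────┼───┼────────┼─────┼┃     
     ┃000┃2024-11-23│30 │Medium  │99.1 │┃     
     ┃000┃2024-02-22│37 │Medium  │76.8 │┃     
     ┃000┃2024-12-02│41 │High    │47.4 │┃     
     ┃000┃2024-02-28│42 │Medium  │63.2 │┃     
     ┃000┃2024-06-05│52 │Medium  │34.9 │┃     
     ┃000┗━━━━━━━━━━━━━━━━━━━━━━━━━━━━━━┛     
     ┃00000060  22 e9 d8 d7 db 5b┃            
     ┗━━━━━━━━━━━━━━━━━━━━━━━━━━━┛            
                                              
                                              
                                              


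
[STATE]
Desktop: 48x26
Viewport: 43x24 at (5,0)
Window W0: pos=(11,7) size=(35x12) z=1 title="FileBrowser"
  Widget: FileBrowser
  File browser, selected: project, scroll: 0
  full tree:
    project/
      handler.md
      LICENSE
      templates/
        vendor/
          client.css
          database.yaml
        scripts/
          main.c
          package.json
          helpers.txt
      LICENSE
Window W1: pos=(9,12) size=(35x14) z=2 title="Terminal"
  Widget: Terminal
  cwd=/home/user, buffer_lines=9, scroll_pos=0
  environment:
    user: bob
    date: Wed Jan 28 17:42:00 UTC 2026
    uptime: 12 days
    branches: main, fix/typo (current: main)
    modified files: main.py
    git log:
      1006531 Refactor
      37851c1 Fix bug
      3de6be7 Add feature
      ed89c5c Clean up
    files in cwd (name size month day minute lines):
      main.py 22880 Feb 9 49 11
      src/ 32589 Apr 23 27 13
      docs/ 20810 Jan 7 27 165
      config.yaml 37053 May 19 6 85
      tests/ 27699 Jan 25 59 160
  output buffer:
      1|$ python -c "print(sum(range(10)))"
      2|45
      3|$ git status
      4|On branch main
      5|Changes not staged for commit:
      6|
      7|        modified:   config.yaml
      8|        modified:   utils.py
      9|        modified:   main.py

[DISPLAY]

                                           
                                           
                                           
                                           
                                           
                                           
                                           
      ┏━━━━━━━━━━━━━━━━━━━━━━━━━━━━━━━━━┓  
      ┃ FileBrowser                     ┃  
      ┠─────────────────────────────────┨  
      ┃> [-] project/                   ┃  
      ┃    handler.md                   ┃  
    ┏━━━━━━━━━━━━━━━━━━━━━━━━━━━━━━━━━┓ ┃  
    ┃ Terminal                        ┃ ┃  
    ┠─────────────────────────────────┨ ┃  
    ┃$ python -c "print(sum(range(10))┃ ┃  
    ┃45                               ┃ ┃  
    ┃$ git status                     ┃ ┃  
    ┃On branch main                   ┃━┛  
    ┃Changes not staged for commit:   ┃    
    ┃                                 ┃    
    ┃        modified:   config.yaml  ┃    
    ┃        modified:   utils.py     ┃    
    ┃        modified:   main.py      ┃    


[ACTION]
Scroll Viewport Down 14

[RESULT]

                                           
                                           
                                           
                                           
                                           
      ┏━━━━━━━━━━━━━━━━━━━━━━━━━━━━━━━━━┓  
      ┃ FileBrowser                     ┃  
      ┠─────────────────────────────────┨  
      ┃> [-] project/                   ┃  
      ┃    handler.md                   ┃  
    ┏━━━━━━━━━━━━━━━━━━━━━━━━━━━━━━━━━┓ ┃  
    ┃ Terminal                        ┃ ┃  
    ┠─────────────────────────────────┨ ┃  
    ┃$ python -c "print(sum(range(10))┃ ┃  
    ┃45                               ┃ ┃  
    ┃$ git status                     ┃ ┃  
    ┃On branch main                   ┃━┛  
    ┃Changes not staged for commit:   ┃    
    ┃                                 ┃    
    ┃        modified:   config.yaml  ┃    
    ┃        modified:   utils.py     ┃    
    ┃        modified:   main.py      ┃    
    ┃$ █                              ┃    
    ┗━━━━━━━━━━━━━━━━━━━━━━━━━━━━━━━━━┛    


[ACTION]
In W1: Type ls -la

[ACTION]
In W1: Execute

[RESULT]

                                           
                                           
                                           
                                           
                                           
      ┏━━━━━━━━━━━━━━━━━━━━━━━━━━━━━━━━━┓  
      ┃ FileBrowser                     ┃  
      ┠─────────────────────────────────┨  
      ┃> [-] project/                   ┃  
      ┃    handler.md                   ┃  
    ┏━━━━━━━━━━━━━━━━━━━━━━━━━━━━━━━━━┓ ┃  
    ┃ Terminal                        ┃ ┃  
    ┠─────────────────────────────────┨ ┃  
    ┃        modified:   config.yaml  ┃ ┃  
    ┃        modified:   utils.py     ┃ ┃  
    ┃        modified:   main.py      ┃ ┃  
    ┃$ ls -la                         ┃━┛  
    ┃-rw-r--r--  1 bob group    22880 ┃    
    ┃drwxr-xr-x  1 bob group    32589 ┃    
    ┃drwxr-xr-x  1 bob group    20810 ┃    
    ┃-rw-r--r--  1 bob group    37053 ┃    
    ┃drwxr-xr-x  1 bob group    27699 ┃    
    ┃$ █                              ┃    
    ┗━━━━━━━━━━━━━━━━━━━━━━━━━━━━━━━━━┛    


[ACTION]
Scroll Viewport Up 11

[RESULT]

                                           
                                           
                                           
                                           
                                           
                                           
                                           
      ┏━━━━━━━━━━━━━━━━━━━━━━━━━━━━━━━━━┓  
      ┃ FileBrowser                     ┃  
      ┠─────────────────────────────────┨  
      ┃> [-] project/                   ┃  
      ┃    handler.md                   ┃  
    ┏━━━━━━━━━━━━━━━━━━━━━━━━━━━━━━━━━┓ ┃  
    ┃ Terminal                        ┃ ┃  
    ┠─────────────────────────────────┨ ┃  
    ┃        modified:   config.yaml  ┃ ┃  
    ┃        modified:   utils.py     ┃ ┃  
    ┃        modified:   main.py      ┃ ┃  
    ┃$ ls -la                         ┃━┛  
    ┃-rw-r--r--  1 bob group    22880 ┃    
    ┃drwxr-xr-x  1 bob group    32589 ┃    
    ┃drwxr-xr-x  1 bob group    20810 ┃    
    ┃-rw-r--r--  1 bob group    37053 ┃    
    ┃drwxr-xr-x  1 bob group    27699 ┃    


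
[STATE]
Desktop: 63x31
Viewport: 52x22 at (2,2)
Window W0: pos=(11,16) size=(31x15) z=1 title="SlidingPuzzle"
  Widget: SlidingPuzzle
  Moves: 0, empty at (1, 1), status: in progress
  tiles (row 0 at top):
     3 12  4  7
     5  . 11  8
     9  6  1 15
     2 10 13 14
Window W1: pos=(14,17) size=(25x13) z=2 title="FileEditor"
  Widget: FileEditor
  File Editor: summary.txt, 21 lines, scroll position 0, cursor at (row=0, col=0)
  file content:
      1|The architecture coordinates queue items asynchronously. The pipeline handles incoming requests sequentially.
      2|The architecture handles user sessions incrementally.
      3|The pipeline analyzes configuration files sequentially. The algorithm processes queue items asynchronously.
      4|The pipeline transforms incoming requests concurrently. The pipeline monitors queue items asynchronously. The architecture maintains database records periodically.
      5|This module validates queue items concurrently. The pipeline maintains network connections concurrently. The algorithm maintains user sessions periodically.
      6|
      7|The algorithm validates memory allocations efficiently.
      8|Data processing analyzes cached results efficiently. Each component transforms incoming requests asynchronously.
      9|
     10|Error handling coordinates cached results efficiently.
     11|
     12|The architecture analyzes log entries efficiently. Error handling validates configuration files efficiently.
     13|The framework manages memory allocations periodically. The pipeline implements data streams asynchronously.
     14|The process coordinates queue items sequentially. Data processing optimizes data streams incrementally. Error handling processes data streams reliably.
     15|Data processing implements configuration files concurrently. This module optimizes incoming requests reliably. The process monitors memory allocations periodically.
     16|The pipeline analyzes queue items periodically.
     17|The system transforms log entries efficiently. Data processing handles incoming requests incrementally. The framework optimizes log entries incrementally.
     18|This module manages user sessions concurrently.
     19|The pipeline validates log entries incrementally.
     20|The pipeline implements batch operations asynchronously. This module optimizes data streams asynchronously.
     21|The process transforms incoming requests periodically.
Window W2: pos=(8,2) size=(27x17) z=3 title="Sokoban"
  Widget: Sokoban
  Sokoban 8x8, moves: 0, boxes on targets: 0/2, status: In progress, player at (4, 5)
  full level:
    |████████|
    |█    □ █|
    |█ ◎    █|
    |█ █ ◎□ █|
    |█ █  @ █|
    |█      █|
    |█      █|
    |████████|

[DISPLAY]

      ┏━━━━━━━━━━━━━━━━━━━━━━━━━┓                   
      ┃ Sokoban                 ┃                   
      ┠─────────────────────────┨                   
      ┃████████                 ┃                   
      ┃█    □ █                 ┃                   
      ┃█ ◎    █                 ┃                   
      ┃█ █ ◎□ █                 ┃                   
      ┃█ █  @ █                 ┃                   
      ┃█      █                 ┃                   
      ┃█      █                 ┃                   
      ┃████████                 ┃                   
      ┃Moves: 0  0/2            ┃                   
      ┃                         ┃                   
      ┃                         ┃                   
      ┃                         ┃━━━━━━┓            
      ┃                         ┃━━━┓  ┃            
      ┗━━━━━━━━━━━━━━━━━━━━━━━━━┛   ┃──┨            
         ┃┌─┠───────────────────────┨  ┃            
         ┃│ ┃█he architecture coord▲┃  ┃            
         ┃├─┃The architecture handl█┃  ┃            
         ┃│ ┃The pipeline analyzes ░┃  ┃            
         ┃├─┃The pipeline transform░┃  ┃            


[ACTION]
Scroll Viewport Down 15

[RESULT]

      ┃█ █  @ █                 ┃                   
      ┃█      █                 ┃                   
      ┃█      █                 ┃                   
      ┃████████                 ┃                   
      ┃Moves: 0  0/2            ┃                   
      ┃                         ┃                   
      ┃                         ┃                   
      ┃                         ┃━━━━━━┓            
      ┃                         ┃━━━┓  ┃            
      ┗━━━━━━━━━━━━━━━━━━━━━━━━━┛   ┃──┨            
         ┃┌─┠───────────────────────┨  ┃            
         ┃│ ┃█he architecture coord▲┃  ┃            
         ┃├─┃The architecture handl█┃  ┃            
         ┃│ ┃The pipeline analyzes ░┃  ┃            
         ┃├─┃The pipeline transform░┃  ┃            
         ┃│ ┃This module validates ░┃  ┃            
         ┃├─┃                      ░┃  ┃            
         ┃│ ┃The algorithm validate░┃  ┃            
         ┃└─┃Data processing analyz░┃  ┃            
         ┃Mo┃                      ▼┃  ┃            
         ┃  ┗━━━━━━━━━━━━━━━━━━━━━━━┛  ┃            
         ┗━━━━━━━━━━━━━━━━━━━━━━━━━━━━━┛            


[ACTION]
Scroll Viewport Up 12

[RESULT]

                                                    
                                                    
      ┏━━━━━━━━━━━━━━━━━━━━━━━━━┓                   
      ┃ Sokoban                 ┃                   
      ┠─────────────────────────┨                   
      ┃████████                 ┃                   
      ┃█    □ █                 ┃                   
      ┃█ ◎    █                 ┃                   
      ┃█ █ ◎□ █                 ┃                   
      ┃█ █  @ █                 ┃                   
      ┃█      █                 ┃                   
      ┃█      █                 ┃                   
      ┃████████                 ┃                   
      ┃Moves: 0  0/2            ┃                   
      ┃                         ┃                   
      ┃                         ┃                   
      ┃                         ┃━━━━━━┓            
      ┃                         ┃━━━┓  ┃            
      ┗━━━━━━━━━━━━━━━━━━━━━━━━━┛   ┃──┨            
         ┃┌─┠───────────────────────┨  ┃            
         ┃│ ┃█he architecture coord▲┃  ┃            
         ┃├─┃The architecture handl█┃  ┃            


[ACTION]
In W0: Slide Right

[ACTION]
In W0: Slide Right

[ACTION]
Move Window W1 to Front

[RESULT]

                                                    
                                                    
      ┏━━━━━━━━━━━━━━━━━━━━━━━━━┓                   
      ┃ Sokoban                 ┃                   
      ┠─────────────────────────┨                   
      ┃████████                 ┃                   
      ┃█    □ █                 ┃                   
      ┃█ ◎    █                 ┃                   
      ┃█ █ ◎□ █                 ┃                   
      ┃█ █  @ █                 ┃                   
      ┃█      █                 ┃                   
      ┃█      █                 ┃                   
      ┃████████                 ┃                   
      ┃Moves: 0  0/2            ┃                   
      ┃                         ┃                   
      ┃                         ┃                   
      ┃                         ┃━━━━━━┓            
      ┃     ┏━━━━━━━━━━━━━━━━━━━━━━━┓  ┃            
      ┗━━━━━┃ FileEditor            ┃──┨            
         ┃┌─┠───────────────────────┨  ┃            
         ┃│ ┃█he architecture coord▲┃  ┃            
         ┃├─┃The architecture handl█┃  ┃            
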